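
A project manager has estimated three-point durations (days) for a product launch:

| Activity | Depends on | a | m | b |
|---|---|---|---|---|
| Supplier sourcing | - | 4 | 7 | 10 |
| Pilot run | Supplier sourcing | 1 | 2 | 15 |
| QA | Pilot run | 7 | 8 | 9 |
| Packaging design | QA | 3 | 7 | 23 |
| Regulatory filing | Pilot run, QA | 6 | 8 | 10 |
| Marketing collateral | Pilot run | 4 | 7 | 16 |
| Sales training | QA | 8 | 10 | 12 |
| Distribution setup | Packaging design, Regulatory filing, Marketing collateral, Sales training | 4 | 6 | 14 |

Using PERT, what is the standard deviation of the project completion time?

3.13 days

te_Supplier sourcing = (4 + 4·7 + 10)/6 = 42/6 = 7; σ²_Supplier sourcing = ((10−4)/6)² = 1.000
te_Pilot run = (1 + 4·2 + 15)/6 = 24/6 = 4; σ²_Pilot run = ((15−1)/6)² = 5.444
te_QA = (7 + 4·8 + 9)/6 = 48/6 = 8; σ²_QA = ((9−7)/6)² = 0.111
te_Packaging design = (3 + 4·7 + 23)/6 = 54/6 = 9; σ²_Packaging design = ((23−3)/6)² = 11.111
te_Regulatory filing = (6 + 4·8 + 10)/6 = 48/6 = 8; σ²_Regulatory filing = ((10−6)/6)² = 0.444
te_Marketing collateral = (4 + 4·7 + 16)/6 = 48/6 = 8; σ²_Marketing collateral = ((16−4)/6)² = 4.000
te_Sales training = (8 + 4·10 + 12)/6 = 60/6 = 10; σ²_Sales training = ((12−8)/6)² = 0.444
te_Distribution setup = (4 + 4·6 + 14)/6 = 42/6 = 7; σ²_Distribution setup = ((14−4)/6)² = 2.778

Forward pass:
ES_Supplier sourcing = 0; EF_Supplier sourcing = 7
ES_Pilot run = 7; EF_Pilot run = 7+4 = 11
ES_QA = 11; EF_QA = 11+8 = 19
ES_Packaging design = 19; EF_Packaging design = 19+9 = 28
ES_Regulatory filing = max(EF_Pilot run=11, EF_QA=19) = 19; EF_Regulatory filing = 19+8 = 27
ES_Marketing collateral = 11; EF_Marketing collateral = 11+8 = 19
ES_Sales training = 19; EF_Sales training = 19+10 = 29
ES_Distribution setup = max(EF_Packaging design=28, EF_Regulatory filing=27, EF_Marketing collateral=19, EF_Sales training=29) = 29; EF_Distribution setup = 29+7 = 36
Expected project duration μ = 36 days. Critical path: Supplier sourcing → Pilot run → QA → Sales training → Distribution setup.

Variance along critical path = 1.000 + 5.444 + 0.111 + 0.444 + 2.778 = 9.778
σ = √9.778 = 3.127 days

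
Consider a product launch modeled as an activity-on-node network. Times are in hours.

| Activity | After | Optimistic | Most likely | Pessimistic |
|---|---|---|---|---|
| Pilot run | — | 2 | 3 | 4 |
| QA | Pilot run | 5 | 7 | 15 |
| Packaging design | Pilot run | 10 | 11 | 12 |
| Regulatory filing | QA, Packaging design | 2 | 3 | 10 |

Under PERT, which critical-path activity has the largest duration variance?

Regulatory filing

te_Pilot run = (2 + 4·3 + 4)/6 = 18/6 = 3; σ²_Pilot run = ((4−2)/6)² = 0.111
te_QA = (5 + 4·7 + 15)/6 = 48/6 = 8; σ²_QA = ((15−5)/6)² = 2.778
te_Packaging design = (10 + 4·11 + 12)/6 = 66/6 = 11; σ²_Packaging design = ((12−10)/6)² = 0.111
te_Regulatory filing = (2 + 4·3 + 10)/6 = 24/6 = 4; σ²_Regulatory filing = ((10−2)/6)² = 1.778

Forward pass:
ES_Pilot run = 0; EF_Pilot run = 3
ES_QA = 3; EF_QA = 3+8 = 11
ES_Packaging design = 3; EF_Packaging design = 3+11 = 14
ES_Regulatory filing = max(EF_QA=11, EF_Packaging design=14) = 14; EF_Regulatory filing = 14+4 = 18
Expected project duration μ = 18 hours. Critical path: Pilot run → Packaging design → Regulatory filing.

Variances on critical path: σ²_Pilot run=0.111, σ²_Packaging design=0.111, σ²_Regulatory filing=1.778.
Largest is σ²_Regulatory filing = 1.778.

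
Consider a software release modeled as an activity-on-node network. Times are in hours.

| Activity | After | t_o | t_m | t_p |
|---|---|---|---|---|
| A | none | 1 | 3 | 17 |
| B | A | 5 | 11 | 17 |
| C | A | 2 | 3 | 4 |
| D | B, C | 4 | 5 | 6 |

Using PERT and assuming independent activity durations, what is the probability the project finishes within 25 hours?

te_A = (1 + 4·3 + 17)/6 = 30/6 = 5; σ²_A = ((17−1)/6)² = 7.111
te_B = (5 + 4·11 + 17)/6 = 66/6 = 11; σ²_B = ((17−5)/6)² = 4.000
te_C = (2 + 4·3 + 4)/6 = 18/6 = 3; σ²_C = ((4−2)/6)² = 0.111
te_D = (4 + 4·5 + 6)/6 = 30/6 = 5; σ²_D = ((6−4)/6)² = 0.111

Forward pass:
ES_A = 0; EF_A = 5
ES_B = 5; EF_B = 5+11 = 16
ES_C = 5; EF_C = 5+3 = 8
ES_D = max(EF_B=16, EF_C=8) = 16; EF_D = 16+5 = 21
Expected project duration μ = 21 hours. Critical path: A → B → D.

Variance along critical path = 7.111 + 4.000 + 0.111 = 11.222; σ = √11.222 = 3.350 hours.
Z = (25 − 21) / 3.350 = 1.194
P(T ≤ 25) = Φ(1.194) ≈ 0.884

0.884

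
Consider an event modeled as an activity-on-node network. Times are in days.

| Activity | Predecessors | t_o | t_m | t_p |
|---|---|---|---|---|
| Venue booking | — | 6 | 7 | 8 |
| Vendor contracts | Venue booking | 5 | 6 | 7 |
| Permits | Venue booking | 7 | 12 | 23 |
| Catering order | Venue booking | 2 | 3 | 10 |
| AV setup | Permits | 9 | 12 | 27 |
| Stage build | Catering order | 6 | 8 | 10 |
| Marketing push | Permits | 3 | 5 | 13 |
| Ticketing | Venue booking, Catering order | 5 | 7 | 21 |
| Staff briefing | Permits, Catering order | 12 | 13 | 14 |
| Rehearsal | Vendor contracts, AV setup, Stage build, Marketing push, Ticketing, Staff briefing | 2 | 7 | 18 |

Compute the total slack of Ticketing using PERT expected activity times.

14 days

te_Venue booking = (6 + 4·7 + 8)/6 = 42/6 = 7
te_Vendor contracts = (5 + 4·6 + 7)/6 = 36/6 = 6
te_Permits = (7 + 4·12 + 23)/6 = 78/6 = 13
te_Catering order = (2 + 4·3 + 10)/6 = 24/6 = 4
te_AV setup = (9 + 4·12 + 27)/6 = 84/6 = 14
te_Stage build = (6 + 4·8 + 10)/6 = 48/6 = 8
te_Marketing push = (3 + 4·5 + 13)/6 = 36/6 = 6
te_Ticketing = (5 + 4·7 + 21)/6 = 54/6 = 9
te_Staff briefing = (12 + 4·13 + 14)/6 = 78/6 = 13
te_Rehearsal = (2 + 4·7 + 18)/6 = 48/6 = 8

Forward pass:
ES_Venue booking = 0; EF_Venue booking = 7
ES_Vendor contracts = 7; EF_Vendor contracts = 7+6 = 13
ES_Permits = 7; EF_Permits = 7+13 = 20
ES_Catering order = 7; EF_Catering order = 7+4 = 11
ES_AV setup = 20; EF_AV setup = 20+14 = 34
ES_Stage build = 11; EF_Stage build = 11+8 = 19
ES_Marketing push = 20; EF_Marketing push = 20+6 = 26
ES_Ticketing = max(EF_Venue booking=7, EF_Catering order=11) = 11; EF_Ticketing = 11+9 = 20
ES_Staff briefing = max(EF_Permits=20, EF_Catering order=11) = 20; EF_Staff briefing = 20+13 = 33
ES_Rehearsal = max(EF_Vendor contracts=13, EF_AV setup=34, EF_Stage build=19, EF_Marketing push=26, EF_Ticketing=20, EF_Staff briefing=33) = 34; EF_Rehearsal = 34+8 = 42
Expected project duration μ = 42 days. Critical path: Venue booking → Permits → AV setup → Rehearsal.

Backward pass:
LF_Rehearsal = 42; LS_Rehearsal = 42−8 = 34
LF_Staff briefing = LS_Rehearsal = 34; LS_Staff briefing = 34−13 = 21
LF_Ticketing = LS_Rehearsal = 34; LS_Ticketing = 34−9 = 25
LF_Marketing push = LS_Rehearsal = 34; LS_Marketing push = 34−6 = 28
LF_Stage build = LS_Rehearsal = 34; LS_Stage build = 34−8 = 26
LF_AV setup = LS_Rehearsal = 34; LS_AV setup = 34−14 = 20
LF_Catering order = min(LS_Stage build=26, LS_Ticketing=25, LS_Staff briefing=21) = 21; LS_Catering order = 21−4 = 17
LF_Permits = min(LS_AV setup=20, LS_Marketing push=28, LS_Staff briefing=21) = 20; LS_Permits = 20−13 = 7
LF_Vendor contracts = LS_Rehearsal = 34; LS_Vendor contracts = 34−6 = 28
LF_Venue booking = min(LS_Vendor contracts=28, LS_Permits=7, LS_Catering order=17, LS_Ticketing=25) = 7; LS_Venue booking = 7−7 = 0
Slack_Ticketing = LS_Ticketing − ES_Ticketing = 25 − 11 = 14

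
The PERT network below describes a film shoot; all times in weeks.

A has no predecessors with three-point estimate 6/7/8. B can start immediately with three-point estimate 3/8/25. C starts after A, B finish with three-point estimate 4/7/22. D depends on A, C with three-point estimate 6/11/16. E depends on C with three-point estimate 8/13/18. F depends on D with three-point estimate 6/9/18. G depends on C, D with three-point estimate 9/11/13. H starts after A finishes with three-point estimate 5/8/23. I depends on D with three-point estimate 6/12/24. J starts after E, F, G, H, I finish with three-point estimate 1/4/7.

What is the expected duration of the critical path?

47 weeks

te_A = (6 + 4·7 + 8)/6 = 42/6 = 7
te_B = (3 + 4·8 + 25)/6 = 60/6 = 10
te_C = (4 + 4·7 + 22)/6 = 54/6 = 9
te_D = (6 + 4·11 + 16)/6 = 66/6 = 11
te_E = (8 + 4·13 + 18)/6 = 78/6 = 13
te_F = (6 + 4·9 + 18)/6 = 60/6 = 10
te_G = (9 + 4·11 + 13)/6 = 66/6 = 11
te_H = (5 + 4·8 + 23)/6 = 60/6 = 10
te_I = (6 + 4·12 + 24)/6 = 78/6 = 13
te_J = (1 + 4·4 + 7)/6 = 24/6 = 4

Forward pass:
ES_A = 0; EF_A = 7
ES_B = 0; EF_B = 10
ES_C = max(EF_A=7, EF_B=10) = 10; EF_C = 10+9 = 19
ES_D = max(EF_A=7, EF_C=19) = 19; EF_D = 19+11 = 30
ES_E = 19; EF_E = 19+13 = 32
ES_F = 30; EF_F = 30+10 = 40
ES_G = max(EF_C=19, EF_D=30) = 30; EF_G = 30+11 = 41
ES_H = 7; EF_H = 7+10 = 17
ES_I = 30; EF_I = 30+13 = 43
ES_J = max(EF_E=32, EF_F=40, EF_G=41, EF_H=17, EF_I=43) = 43; EF_J = 43+4 = 47
Expected project duration μ = 47 weeks. Critical path: B → C → D → I → J.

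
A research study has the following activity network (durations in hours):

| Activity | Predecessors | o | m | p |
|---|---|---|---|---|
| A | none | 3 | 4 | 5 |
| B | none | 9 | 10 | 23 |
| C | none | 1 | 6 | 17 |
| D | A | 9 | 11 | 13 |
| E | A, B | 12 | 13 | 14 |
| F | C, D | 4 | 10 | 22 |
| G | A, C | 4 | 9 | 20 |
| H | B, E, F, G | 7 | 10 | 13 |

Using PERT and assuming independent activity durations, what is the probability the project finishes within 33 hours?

0.178

te_A = (3 + 4·4 + 5)/6 = 24/6 = 4; σ²_A = ((5−3)/6)² = 0.111
te_B = (9 + 4·10 + 23)/6 = 72/6 = 12; σ²_B = ((23−9)/6)² = 5.444
te_C = (1 + 4·6 + 17)/6 = 42/6 = 7; σ²_C = ((17−1)/6)² = 7.111
te_D = (9 + 4·11 + 13)/6 = 66/6 = 11; σ²_D = ((13−9)/6)² = 0.444
te_E = (12 + 4·13 + 14)/6 = 78/6 = 13; σ²_E = ((14−12)/6)² = 0.111
te_F = (4 + 4·10 + 22)/6 = 66/6 = 11; σ²_F = ((22−4)/6)² = 9.000
te_G = (4 + 4·9 + 20)/6 = 60/6 = 10; σ²_G = ((20−4)/6)² = 7.111
te_H = (7 + 4·10 + 13)/6 = 60/6 = 10; σ²_H = ((13−7)/6)² = 1.000

Forward pass:
ES_A = 0; EF_A = 4
ES_B = 0; EF_B = 12
ES_C = 0; EF_C = 7
ES_D = 4; EF_D = 4+11 = 15
ES_E = max(EF_A=4, EF_B=12) = 12; EF_E = 12+13 = 25
ES_F = max(EF_C=7, EF_D=15) = 15; EF_F = 15+11 = 26
ES_G = max(EF_A=4, EF_C=7) = 7; EF_G = 7+10 = 17
ES_H = max(EF_B=12, EF_E=25, EF_F=26, EF_G=17) = 26; EF_H = 26+10 = 36
Expected project duration μ = 36 hours. Critical path: A → D → F → H.

Variance along critical path = 0.111 + 0.444 + 9.000 + 1.000 = 10.556; σ = √10.556 = 3.249 hours.
Z = (33 − 36) / 3.249 = -0.923
P(T ≤ 33) = Φ(-0.923) ≈ 0.178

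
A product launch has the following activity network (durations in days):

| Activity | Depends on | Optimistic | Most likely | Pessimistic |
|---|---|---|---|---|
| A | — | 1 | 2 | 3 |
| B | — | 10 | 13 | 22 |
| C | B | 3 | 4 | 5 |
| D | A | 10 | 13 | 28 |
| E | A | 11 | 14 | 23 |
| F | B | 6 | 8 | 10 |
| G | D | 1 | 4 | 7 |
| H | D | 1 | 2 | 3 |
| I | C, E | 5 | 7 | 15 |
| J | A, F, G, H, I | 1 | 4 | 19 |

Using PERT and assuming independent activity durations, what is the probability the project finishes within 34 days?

te_A = (1 + 4·2 + 3)/6 = 12/6 = 2; σ²_A = ((3−1)/6)² = 0.111
te_B = (10 + 4·13 + 22)/6 = 84/6 = 14; σ²_B = ((22−10)/6)² = 4.000
te_C = (3 + 4·4 + 5)/6 = 24/6 = 4; σ²_C = ((5−3)/6)² = 0.111
te_D = (10 + 4·13 + 28)/6 = 90/6 = 15; σ²_D = ((28−10)/6)² = 9.000
te_E = (11 + 4·14 + 23)/6 = 90/6 = 15; σ²_E = ((23−11)/6)² = 4.000
te_F = (6 + 4·8 + 10)/6 = 48/6 = 8; σ²_F = ((10−6)/6)² = 0.444
te_G = (1 + 4·4 + 7)/6 = 24/6 = 4; σ²_G = ((7−1)/6)² = 1.000
te_H = (1 + 4·2 + 3)/6 = 12/6 = 2; σ²_H = ((3−1)/6)² = 0.111
te_I = (5 + 4·7 + 15)/6 = 48/6 = 8; σ²_I = ((15−5)/6)² = 2.778
te_J = (1 + 4·4 + 19)/6 = 36/6 = 6; σ²_J = ((19−1)/6)² = 9.000

Forward pass:
ES_A = 0; EF_A = 2
ES_B = 0; EF_B = 14
ES_C = 14; EF_C = 14+4 = 18
ES_D = 2; EF_D = 2+15 = 17
ES_E = 2; EF_E = 2+15 = 17
ES_F = 14; EF_F = 14+8 = 22
ES_G = 17; EF_G = 17+4 = 21
ES_H = 17; EF_H = 17+2 = 19
ES_I = max(EF_C=18, EF_E=17) = 18; EF_I = 18+8 = 26
ES_J = max(EF_A=2, EF_F=22, EF_G=21, EF_H=19, EF_I=26) = 26; EF_J = 26+6 = 32
Expected project duration μ = 32 days. Critical path: B → C → I → J.

Variance along critical path = 4.000 + 0.111 + 2.778 + 9.000 = 15.889; σ = √15.889 = 3.986 days.
Z = (34 − 32) / 3.986 = 0.502
P(T ≤ 34) = Φ(0.502) ≈ 0.692

0.692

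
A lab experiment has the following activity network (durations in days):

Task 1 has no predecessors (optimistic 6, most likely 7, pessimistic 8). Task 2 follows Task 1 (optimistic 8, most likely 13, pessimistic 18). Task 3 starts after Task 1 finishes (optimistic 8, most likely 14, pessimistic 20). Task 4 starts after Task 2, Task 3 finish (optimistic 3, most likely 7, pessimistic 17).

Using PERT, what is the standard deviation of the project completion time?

te_Task 1 = (6 + 4·7 + 8)/6 = 42/6 = 7; σ²_Task 1 = ((8−6)/6)² = 0.111
te_Task 2 = (8 + 4·13 + 18)/6 = 78/6 = 13; σ²_Task 2 = ((18−8)/6)² = 2.778
te_Task 3 = (8 + 4·14 + 20)/6 = 84/6 = 14; σ²_Task 3 = ((20−8)/6)² = 4.000
te_Task 4 = (3 + 4·7 + 17)/6 = 48/6 = 8; σ²_Task 4 = ((17−3)/6)² = 5.444

Forward pass:
ES_Task 1 = 0; EF_Task 1 = 7
ES_Task 2 = 7; EF_Task 2 = 7+13 = 20
ES_Task 3 = 7; EF_Task 3 = 7+14 = 21
ES_Task 4 = max(EF_Task 2=20, EF_Task 3=21) = 21; EF_Task 4 = 21+8 = 29
Expected project duration μ = 29 days. Critical path: Task 1 → Task 3 → Task 4.

Variance along critical path = 0.111 + 4.000 + 5.444 = 9.556
σ = √9.556 = 3.091 days

3.09 days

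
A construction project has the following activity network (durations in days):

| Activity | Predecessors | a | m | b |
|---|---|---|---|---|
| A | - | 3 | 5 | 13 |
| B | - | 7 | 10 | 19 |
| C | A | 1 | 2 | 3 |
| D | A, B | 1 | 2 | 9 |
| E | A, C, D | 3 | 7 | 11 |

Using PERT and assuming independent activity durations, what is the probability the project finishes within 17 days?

0.073

te_A = (3 + 4·5 + 13)/6 = 36/6 = 6; σ²_A = ((13−3)/6)² = 2.778
te_B = (7 + 4·10 + 19)/6 = 66/6 = 11; σ²_B = ((19−7)/6)² = 4.000
te_C = (1 + 4·2 + 3)/6 = 12/6 = 2; σ²_C = ((3−1)/6)² = 0.111
te_D = (1 + 4·2 + 9)/6 = 18/6 = 3; σ²_D = ((9−1)/6)² = 1.778
te_E = (3 + 4·7 + 11)/6 = 42/6 = 7; σ²_E = ((11−3)/6)² = 1.778

Forward pass:
ES_A = 0; EF_A = 6
ES_B = 0; EF_B = 11
ES_C = 6; EF_C = 6+2 = 8
ES_D = max(EF_A=6, EF_B=11) = 11; EF_D = 11+3 = 14
ES_E = max(EF_A=6, EF_C=8, EF_D=14) = 14; EF_E = 14+7 = 21
Expected project duration μ = 21 days. Critical path: B → D → E.

Variance along critical path = 4.000 + 1.778 + 1.778 = 7.556; σ = √7.556 = 2.749 days.
Z = (17 − 21) / 2.749 = -1.455
P(T ≤ 17) = Φ(-1.455) ≈ 0.073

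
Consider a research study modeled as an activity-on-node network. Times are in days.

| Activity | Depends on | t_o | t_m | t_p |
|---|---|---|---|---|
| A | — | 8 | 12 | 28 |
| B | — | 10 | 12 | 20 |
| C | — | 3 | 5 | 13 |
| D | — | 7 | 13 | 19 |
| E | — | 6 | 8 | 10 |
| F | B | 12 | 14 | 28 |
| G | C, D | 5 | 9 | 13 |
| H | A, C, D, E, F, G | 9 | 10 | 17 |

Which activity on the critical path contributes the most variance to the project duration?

te_A = (8 + 4·12 + 28)/6 = 84/6 = 14; σ²_A = ((28−8)/6)² = 11.111
te_B = (10 + 4·12 + 20)/6 = 78/6 = 13; σ²_B = ((20−10)/6)² = 2.778
te_C = (3 + 4·5 + 13)/6 = 36/6 = 6; σ²_C = ((13−3)/6)² = 2.778
te_D = (7 + 4·13 + 19)/6 = 78/6 = 13; σ²_D = ((19−7)/6)² = 4.000
te_E = (6 + 4·8 + 10)/6 = 48/6 = 8; σ²_E = ((10−6)/6)² = 0.444
te_F = (12 + 4·14 + 28)/6 = 96/6 = 16; σ²_F = ((28−12)/6)² = 7.111
te_G = (5 + 4·9 + 13)/6 = 54/6 = 9; σ²_G = ((13−5)/6)² = 1.778
te_H = (9 + 4·10 + 17)/6 = 66/6 = 11; σ²_H = ((17−9)/6)² = 1.778

Forward pass:
ES_A = 0; EF_A = 14
ES_B = 0; EF_B = 13
ES_C = 0; EF_C = 6
ES_D = 0; EF_D = 13
ES_E = 0; EF_E = 8
ES_F = 13; EF_F = 13+16 = 29
ES_G = max(EF_C=6, EF_D=13) = 13; EF_G = 13+9 = 22
ES_H = max(EF_A=14, EF_C=6, EF_D=13, EF_E=8, EF_F=29, EF_G=22) = 29; EF_H = 29+11 = 40
Expected project duration μ = 40 days. Critical path: B → F → H.

Variances on critical path: σ²_B=2.778, σ²_F=7.111, σ²_H=1.778.
Largest is σ²_F = 7.111.

F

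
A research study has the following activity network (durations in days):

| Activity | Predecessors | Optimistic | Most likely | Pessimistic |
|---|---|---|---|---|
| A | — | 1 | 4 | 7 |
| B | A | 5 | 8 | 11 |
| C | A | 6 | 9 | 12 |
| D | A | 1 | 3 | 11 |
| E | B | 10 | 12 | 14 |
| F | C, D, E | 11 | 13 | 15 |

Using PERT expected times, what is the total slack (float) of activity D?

te_A = (1 + 4·4 + 7)/6 = 24/6 = 4
te_B = (5 + 4·8 + 11)/6 = 48/6 = 8
te_C = (6 + 4·9 + 12)/6 = 54/6 = 9
te_D = (1 + 4·3 + 11)/6 = 24/6 = 4
te_E = (10 + 4·12 + 14)/6 = 72/6 = 12
te_F = (11 + 4·13 + 15)/6 = 78/6 = 13

Forward pass:
ES_A = 0; EF_A = 4
ES_B = 4; EF_B = 4+8 = 12
ES_C = 4; EF_C = 4+9 = 13
ES_D = 4; EF_D = 4+4 = 8
ES_E = 12; EF_E = 12+12 = 24
ES_F = max(EF_C=13, EF_D=8, EF_E=24) = 24; EF_F = 24+13 = 37
Expected project duration μ = 37 days. Critical path: A → B → E → F.

Backward pass:
LF_F = 37; LS_F = 37−13 = 24
LF_E = LS_F = 24; LS_E = 24−12 = 12
LF_D = LS_F = 24; LS_D = 24−4 = 20
LF_C = LS_F = 24; LS_C = 24−9 = 15
LF_B = LS_E = 12; LS_B = 12−8 = 4
LF_A = min(LS_B=4, LS_C=15, LS_D=20) = 4; LS_A = 4−4 = 0
Slack_D = LS_D − ES_D = 20 − 4 = 16

16 days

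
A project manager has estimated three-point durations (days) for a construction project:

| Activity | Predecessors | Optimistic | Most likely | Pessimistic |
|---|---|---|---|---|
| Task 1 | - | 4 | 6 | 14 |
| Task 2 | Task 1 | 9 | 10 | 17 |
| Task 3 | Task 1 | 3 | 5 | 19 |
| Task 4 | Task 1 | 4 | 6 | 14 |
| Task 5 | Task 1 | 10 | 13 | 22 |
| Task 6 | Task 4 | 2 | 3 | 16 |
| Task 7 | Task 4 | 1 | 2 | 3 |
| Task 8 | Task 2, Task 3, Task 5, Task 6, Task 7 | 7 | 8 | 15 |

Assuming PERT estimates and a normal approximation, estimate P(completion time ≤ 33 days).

0.847

te_Task 1 = (4 + 4·6 + 14)/6 = 42/6 = 7; σ²_Task 1 = ((14−4)/6)² = 2.778
te_Task 2 = (9 + 4·10 + 17)/6 = 66/6 = 11; σ²_Task 2 = ((17−9)/6)² = 1.778
te_Task 3 = (3 + 4·5 + 19)/6 = 42/6 = 7; σ²_Task 3 = ((19−3)/6)² = 7.111
te_Task 4 = (4 + 4·6 + 14)/6 = 42/6 = 7; σ²_Task 4 = ((14−4)/6)² = 2.778
te_Task 5 = (10 + 4·13 + 22)/6 = 84/6 = 14; σ²_Task 5 = ((22−10)/6)² = 4.000
te_Task 6 = (2 + 4·3 + 16)/6 = 30/6 = 5; σ²_Task 6 = ((16−2)/6)² = 5.444
te_Task 7 = (1 + 4·2 + 3)/6 = 12/6 = 2; σ²_Task 7 = ((3−1)/6)² = 0.111
te_Task 8 = (7 + 4·8 + 15)/6 = 54/6 = 9; σ²_Task 8 = ((15−7)/6)² = 1.778

Forward pass:
ES_Task 1 = 0; EF_Task 1 = 7
ES_Task 2 = 7; EF_Task 2 = 7+11 = 18
ES_Task 3 = 7; EF_Task 3 = 7+7 = 14
ES_Task 4 = 7; EF_Task 4 = 7+7 = 14
ES_Task 5 = 7; EF_Task 5 = 7+14 = 21
ES_Task 6 = 14; EF_Task 6 = 14+5 = 19
ES_Task 7 = 14; EF_Task 7 = 14+2 = 16
ES_Task 8 = max(EF_Task 2=18, EF_Task 3=14, EF_Task 5=21, EF_Task 6=19, EF_Task 7=16) = 21; EF_Task 8 = 21+9 = 30
Expected project duration μ = 30 days. Critical path: Task 1 → Task 5 → Task 8.

Variance along critical path = 2.778 + 4.000 + 1.778 = 8.556; σ = √8.556 = 2.925 days.
Z = (33 − 30) / 2.925 = 1.026
P(T ≤ 33) = Φ(1.026) ≈ 0.847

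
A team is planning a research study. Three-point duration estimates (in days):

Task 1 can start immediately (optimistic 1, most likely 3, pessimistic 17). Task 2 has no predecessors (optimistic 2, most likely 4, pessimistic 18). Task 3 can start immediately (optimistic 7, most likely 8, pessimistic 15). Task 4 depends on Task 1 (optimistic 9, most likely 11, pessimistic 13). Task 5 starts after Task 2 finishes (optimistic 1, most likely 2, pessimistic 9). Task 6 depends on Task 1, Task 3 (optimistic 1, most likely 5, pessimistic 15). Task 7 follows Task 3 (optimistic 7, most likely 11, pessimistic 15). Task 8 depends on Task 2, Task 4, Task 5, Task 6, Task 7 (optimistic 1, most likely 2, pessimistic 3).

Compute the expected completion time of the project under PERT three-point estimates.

te_Task 1 = (1 + 4·3 + 17)/6 = 30/6 = 5
te_Task 2 = (2 + 4·4 + 18)/6 = 36/6 = 6
te_Task 3 = (7 + 4·8 + 15)/6 = 54/6 = 9
te_Task 4 = (9 + 4·11 + 13)/6 = 66/6 = 11
te_Task 5 = (1 + 4·2 + 9)/6 = 18/6 = 3
te_Task 6 = (1 + 4·5 + 15)/6 = 36/6 = 6
te_Task 7 = (7 + 4·11 + 15)/6 = 66/6 = 11
te_Task 8 = (1 + 4·2 + 3)/6 = 12/6 = 2

Forward pass:
ES_Task 1 = 0; EF_Task 1 = 5
ES_Task 2 = 0; EF_Task 2 = 6
ES_Task 3 = 0; EF_Task 3 = 9
ES_Task 4 = 5; EF_Task 4 = 5+11 = 16
ES_Task 5 = 6; EF_Task 5 = 6+3 = 9
ES_Task 6 = max(EF_Task 1=5, EF_Task 3=9) = 9; EF_Task 6 = 9+6 = 15
ES_Task 7 = 9; EF_Task 7 = 9+11 = 20
ES_Task 8 = max(EF_Task 2=6, EF_Task 4=16, EF_Task 5=9, EF_Task 6=15, EF_Task 7=20) = 20; EF_Task 8 = 20+2 = 22
Expected project duration μ = 22 days. Critical path: Task 3 → Task 7 → Task 8.

22 days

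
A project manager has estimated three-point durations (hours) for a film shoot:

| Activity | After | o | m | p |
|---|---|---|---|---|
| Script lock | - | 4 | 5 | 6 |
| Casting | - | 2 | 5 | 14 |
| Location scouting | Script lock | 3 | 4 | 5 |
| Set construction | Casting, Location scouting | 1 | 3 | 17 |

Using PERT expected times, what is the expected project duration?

14 hours

te_Script lock = (4 + 4·5 + 6)/6 = 30/6 = 5
te_Casting = (2 + 4·5 + 14)/6 = 36/6 = 6
te_Location scouting = (3 + 4·4 + 5)/6 = 24/6 = 4
te_Set construction = (1 + 4·3 + 17)/6 = 30/6 = 5

Forward pass:
ES_Script lock = 0; EF_Script lock = 5
ES_Casting = 0; EF_Casting = 6
ES_Location scouting = 5; EF_Location scouting = 5+4 = 9
ES_Set construction = max(EF_Casting=6, EF_Location scouting=9) = 9; EF_Set construction = 9+5 = 14
Expected project duration μ = 14 hours. Critical path: Script lock → Location scouting → Set construction.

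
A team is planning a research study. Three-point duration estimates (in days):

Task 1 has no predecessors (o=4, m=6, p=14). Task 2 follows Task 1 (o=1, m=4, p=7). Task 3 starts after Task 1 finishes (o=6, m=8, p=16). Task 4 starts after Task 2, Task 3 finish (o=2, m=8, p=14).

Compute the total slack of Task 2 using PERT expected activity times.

5 days

te_Task 1 = (4 + 4·6 + 14)/6 = 42/6 = 7
te_Task 2 = (1 + 4·4 + 7)/6 = 24/6 = 4
te_Task 3 = (6 + 4·8 + 16)/6 = 54/6 = 9
te_Task 4 = (2 + 4·8 + 14)/6 = 48/6 = 8

Forward pass:
ES_Task 1 = 0; EF_Task 1 = 7
ES_Task 2 = 7; EF_Task 2 = 7+4 = 11
ES_Task 3 = 7; EF_Task 3 = 7+9 = 16
ES_Task 4 = max(EF_Task 2=11, EF_Task 3=16) = 16; EF_Task 4 = 16+8 = 24
Expected project duration μ = 24 days. Critical path: Task 1 → Task 3 → Task 4.

Backward pass:
LF_Task 4 = 24; LS_Task 4 = 24−8 = 16
LF_Task 3 = LS_Task 4 = 16; LS_Task 3 = 16−9 = 7
LF_Task 2 = LS_Task 4 = 16; LS_Task 2 = 16−4 = 12
LF_Task 1 = min(LS_Task 2=12, LS_Task 3=7) = 7; LS_Task 1 = 7−7 = 0
Slack_Task 2 = LS_Task 2 − ES_Task 2 = 12 − 7 = 5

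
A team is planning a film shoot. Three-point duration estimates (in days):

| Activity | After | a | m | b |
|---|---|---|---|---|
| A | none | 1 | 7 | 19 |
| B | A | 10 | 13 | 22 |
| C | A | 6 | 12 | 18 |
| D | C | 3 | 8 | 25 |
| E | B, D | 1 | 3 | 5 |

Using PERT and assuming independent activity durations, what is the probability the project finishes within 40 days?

0.911

te_A = (1 + 4·7 + 19)/6 = 48/6 = 8; σ²_A = ((19−1)/6)² = 9.000
te_B = (10 + 4·13 + 22)/6 = 84/6 = 14; σ²_B = ((22−10)/6)² = 4.000
te_C = (6 + 4·12 + 18)/6 = 72/6 = 12; σ²_C = ((18−6)/6)² = 4.000
te_D = (3 + 4·8 + 25)/6 = 60/6 = 10; σ²_D = ((25−3)/6)² = 13.444
te_E = (1 + 4·3 + 5)/6 = 18/6 = 3; σ²_E = ((5−1)/6)² = 0.444

Forward pass:
ES_A = 0; EF_A = 8
ES_B = 8; EF_B = 8+14 = 22
ES_C = 8; EF_C = 8+12 = 20
ES_D = 20; EF_D = 20+10 = 30
ES_E = max(EF_B=22, EF_D=30) = 30; EF_E = 30+3 = 33
Expected project duration μ = 33 days. Critical path: A → C → D → E.

Variance along critical path = 9.000 + 4.000 + 13.444 + 0.444 = 26.889; σ = √26.889 = 5.185 days.
Z = (40 − 33) / 5.185 = 1.350
P(T ≤ 40) = Φ(1.350) ≈ 0.911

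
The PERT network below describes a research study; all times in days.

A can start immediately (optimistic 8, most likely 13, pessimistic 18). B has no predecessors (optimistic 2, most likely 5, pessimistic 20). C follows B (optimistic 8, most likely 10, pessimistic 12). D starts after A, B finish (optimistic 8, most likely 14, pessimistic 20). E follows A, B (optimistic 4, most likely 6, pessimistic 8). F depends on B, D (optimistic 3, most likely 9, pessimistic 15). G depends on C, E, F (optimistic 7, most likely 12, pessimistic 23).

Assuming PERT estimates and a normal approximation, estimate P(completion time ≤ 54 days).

0.881

te_A = (8 + 4·13 + 18)/6 = 78/6 = 13; σ²_A = ((18−8)/6)² = 2.778
te_B = (2 + 4·5 + 20)/6 = 42/6 = 7; σ²_B = ((20−2)/6)² = 9.000
te_C = (8 + 4·10 + 12)/6 = 60/6 = 10; σ²_C = ((12−8)/6)² = 0.444
te_D = (8 + 4·14 + 20)/6 = 84/6 = 14; σ²_D = ((20−8)/6)² = 4.000
te_E = (4 + 4·6 + 8)/6 = 36/6 = 6; σ²_E = ((8−4)/6)² = 0.444
te_F = (3 + 4·9 + 15)/6 = 54/6 = 9; σ²_F = ((15−3)/6)² = 4.000
te_G = (7 + 4·12 + 23)/6 = 78/6 = 13; σ²_G = ((23−7)/6)² = 7.111

Forward pass:
ES_A = 0; EF_A = 13
ES_B = 0; EF_B = 7
ES_C = 7; EF_C = 7+10 = 17
ES_D = max(EF_A=13, EF_B=7) = 13; EF_D = 13+14 = 27
ES_E = max(EF_A=13, EF_B=7) = 13; EF_E = 13+6 = 19
ES_F = max(EF_B=7, EF_D=27) = 27; EF_F = 27+9 = 36
ES_G = max(EF_C=17, EF_E=19, EF_F=36) = 36; EF_G = 36+13 = 49
Expected project duration μ = 49 days. Critical path: A → D → F → G.

Variance along critical path = 2.778 + 4.000 + 4.000 + 7.111 = 17.889; σ = √17.889 = 4.230 days.
Z = (54 − 49) / 4.230 = 1.182
P(T ≤ 54) = Φ(1.182) ≈ 0.881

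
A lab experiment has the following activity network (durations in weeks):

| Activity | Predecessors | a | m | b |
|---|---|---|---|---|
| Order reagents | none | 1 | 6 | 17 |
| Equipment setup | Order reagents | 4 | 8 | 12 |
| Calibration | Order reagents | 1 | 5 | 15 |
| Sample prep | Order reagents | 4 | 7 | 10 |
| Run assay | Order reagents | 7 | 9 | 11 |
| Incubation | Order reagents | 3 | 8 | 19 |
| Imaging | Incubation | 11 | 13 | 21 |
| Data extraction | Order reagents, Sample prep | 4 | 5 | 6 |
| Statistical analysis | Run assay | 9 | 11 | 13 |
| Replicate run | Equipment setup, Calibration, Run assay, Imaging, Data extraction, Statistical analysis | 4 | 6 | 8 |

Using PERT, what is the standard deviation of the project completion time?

te_Order reagents = (1 + 4·6 + 17)/6 = 42/6 = 7; σ²_Order reagents = ((17−1)/6)² = 7.111
te_Equipment setup = (4 + 4·8 + 12)/6 = 48/6 = 8; σ²_Equipment setup = ((12−4)/6)² = 1.778
te_Calibration = (1 + 4·5 + 15)/6 = 36/6 = 6; σ²_Calibration = ((15−1)/6)² = 5.444
te_Sample prep = (4 + 4·7 + 10)/6 = 42/6 = 7; σ²_Sample prep = ((10−4)/6)² = 1.000
te_Run assay = (7 + 4·9 + 11)/6 = 54/6 = 9; σ²_Run assay = ((11−7)/6)² = 0.444
te_Incubation = (3 + 4·8 + 19)/6 = 54/6 = 9; σ²_Incubation = ((19−3)/6)² = 7.111
te_Imaging = (11 + 4·13 + 21)/6 = 84/6 = 14; σ²_Imaging = ((21−11)/6)² = 2.778
te_Data extraction = (4 + 4·5 + 6)/6 = 30/6 = 5; σ²_Data extraction = ((6−4)/6)² = 0.111
te_Statistical analysis = (9 + 4·11 + 13)/6 = 66/6 = 11; σ²_Statistical analysis = ((13−9)/6)² = 0.444
te_Replicate run = (4 + 4·6 + 8)/6 = 36/6 = 6; σ²_Replicate run = ((8−4)/6)² = 0.444

Forward pass:
ES_Order reagents = 0; EF_Order reagents = 7
ES_Equipment setup = 7; EF_Equipment setup = 7+8 = 15
ES_Calibration = 7; EF_Calibration = 7+6 = 13
ES_Sample prep = 7; EF_Sample prep = 7+7 = 14
ES_Run assay = 7; EF_Run assay = 7+9 = 16
ES_Incubation = 7; EF_Incubation = 7+9 = 16
ES_Imaging = 16; EF_Imaging = 16+14 = 30
ES_Data extraction = max(EF_Order reagents=7, EF_Sample prep=14) = 14; EF_Data extraction = 14+5 = 19
ES_Statistical analysis = 16; EF_Statistical analysis = 16+11 = 27
ES_Replicate run = max(EF_Equipment setup=15, EF_Calibration=13, EF_Run assay=16, EF_Imaging=30, EF_Data extraction=19, EF_Statistical analysis=27) = 30; EF_Replicate run = 30+6 = 36
Expected project duration μ = 36 weeks. Critical path: Order reagents → Incubation → Imaging → Replicate run.

Variance along critical path = 7.111 + 7.111 + 2.778 + 0.444 = 17.444
σ = √17.444 = 4.177 weeks

4.18 weeks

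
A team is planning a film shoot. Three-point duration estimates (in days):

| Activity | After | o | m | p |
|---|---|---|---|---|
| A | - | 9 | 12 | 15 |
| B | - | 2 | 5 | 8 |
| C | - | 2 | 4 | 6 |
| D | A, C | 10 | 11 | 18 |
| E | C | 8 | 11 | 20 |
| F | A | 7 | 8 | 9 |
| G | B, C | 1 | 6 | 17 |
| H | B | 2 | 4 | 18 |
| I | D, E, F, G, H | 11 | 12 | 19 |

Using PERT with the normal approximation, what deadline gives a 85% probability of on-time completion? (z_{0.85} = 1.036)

39.2 days

te_A = (9 + 4·12 + 15)/6 = 72/6 = 12; σ²_A = ((15−9)/6)² = 1.000
te_B = (2 + 4·5 + 8)/6 = 30/6 = 5; σ²_B = ((8−2)/6)² = 1.000
te_C = (2 + 4·4 + 6)/6 = 24/6 = 4; σ²_C = ((6−2)/6)² = 0.444
te_D = (10 + 4·11 + 18)/6 = 72/6 = 12; σ²_D = ((18−10)/6)² = 1.778
te_E = (8 + 4·11 + 20)/6 = 72/6 = 12; σ²_E = ((20−8)/6)² = 4.000
te_F = (7 + 4·8 + 9)/6 = 48/6 = 8; σ²_F = ((9−7)/6)² = 0.111
te_G = (1 + 4·6 + 17)/6 = 42/6 = 7; σ²_G = ((17−1)/6)² = 7.111
te_H = (2 + 4·4 + 18)/6 = 36/6 = 6; σ²_H = ((18−2)/6)² = 7.111
te_I = (11 + 4·12 + 19)/6 = 78/6 = 13; σ²_I = ((19−11)/6)² = 1.778

Forward pass:
ES_A = 0; EF_A = 12
ES_B = 0; EF_B = 5
ES_C = 0; EF_C = 4
ES_D = max(EF_A=12, EF_C=4) = 12; EF_D = 12+12 = 24
ES_E = 4; EF_E = 4+12 = 16
ES_F = 12; EF_F = 12+8 = 20
ES_G = max(EF_B=5, EF_C=4) = 5; EF_G = 5+7 = 12
ES_H = 5; EF_H = 5+6 = 11
ES_I = max(EF_D=24, EF_E=16, EF_F=20, EF_G=12, EF_H=11) = 24; EF_I = 24+13 = 37
Expected project duration μ = 37 days. Critical path: A → D → I.

Variance along critical path = 1.000 + 1.778 + 1.778 = 4.556; σ = 2.134 days.
D = μ + z·σ = 37 + 1.036·2.134 = 39.2 days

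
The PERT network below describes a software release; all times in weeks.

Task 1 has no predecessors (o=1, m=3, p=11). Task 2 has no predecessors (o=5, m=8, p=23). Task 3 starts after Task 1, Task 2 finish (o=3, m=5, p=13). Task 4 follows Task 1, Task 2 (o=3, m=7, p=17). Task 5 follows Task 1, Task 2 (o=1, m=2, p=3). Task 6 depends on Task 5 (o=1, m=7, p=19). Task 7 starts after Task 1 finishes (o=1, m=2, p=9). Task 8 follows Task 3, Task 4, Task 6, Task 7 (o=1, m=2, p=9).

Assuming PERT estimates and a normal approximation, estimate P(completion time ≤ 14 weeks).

0.022

te_Task 1 = (1 + 4·3 + 11)/6 = 24/6 = 4; σ²_Task 1 = ((11−1)/6)² = 2.778
te_Task 2 = (5 + 4·8 + 23)/6 = 60/6 = 10; σ²_Task 2 = ((23−5)/6)² = 9.000
te_Task 3 = (3 + 4·5 + 13)/6 = 36/6 = 6; σ²_Task 3 = ((13−3)/6)² = 2.778
te_Task 4 = (3 + 4·7 + 17)/6 = 48/6 = 8; σ²_Task 4 = ((17−3)/6)² = 5.444
te_Task 5 = (1 + 4·2 + 3)/6 = 12/6 = 2; σ²_Task 5 = ((3−1)/6)² = 0.111
te_Task 6 = (1 + 4·7 + 19)/6 = 48/6 = 8; σ²_Task 6 = ((19−1)/6)² = 9.000
te_Task 7 = (1 + 4·2 + 9)/6 = 18/6 = 3; σ²_Task 7 = ((9−1)/6)² = 1.778
te_Task 8 = (1 + 4·2 + 9)/6 = 18/6 = 3; σ²_Task 8 = ((9−1)/6)² = 1.778

Forward pass:
ES_Task 1 = 0; EF_Task 1 = 4
ES_Task 2 = 0; EF_Task 2 = 10
ES_Task 3 = max(EF_Task 1=4, EF_Task 2=10) = 10; EF_Task 3 = 10+6 = 16
ES_Task 4 = max(EF_Task 1=4, EF_Task 2=10) = 10; EF_Task 4 = 10+8 = 18
ES_Task 5 = max(EF_Task 1=4, EF_Task 2=10) = 10; EF_Task 5 = 10+2 = 12
ES_Task 6 = 12; EF_Task 6 = 12+8 = 20
ES_Task 7 = 4; EF_Task 7 = 4+3 = 7
ES_Task 8 = max(EF_Task 3=16, EF_Task 4=18, EF_Task 6=20, EF_Task 7=7) = 20; EF_Task 8 = 20+3 = 23
Expected project duration μ = 23 weeks. Critical path: Task 2 → Task 5 → Task 6 → Task 8.

Variance along critical path = 9.000 + 0.111 + 9.000 + 1.778 = 19.889; σ = √19.889 = 4.460 weeks.
Z = (14 − 23) / 4.460 = -2.018
P(T ≤ 14) = Φ(-2.018) ≈ 0.022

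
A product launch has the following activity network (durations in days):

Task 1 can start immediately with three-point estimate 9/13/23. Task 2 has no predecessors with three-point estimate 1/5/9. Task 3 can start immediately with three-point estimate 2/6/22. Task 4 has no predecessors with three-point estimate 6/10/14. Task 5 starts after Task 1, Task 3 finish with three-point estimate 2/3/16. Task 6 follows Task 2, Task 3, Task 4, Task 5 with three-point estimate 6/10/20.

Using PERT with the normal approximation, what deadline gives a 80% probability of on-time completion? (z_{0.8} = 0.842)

33.4 days

te_Task 1 = (9 + 4·13 + 23)/6 = 84/6 = 14; σ²_Task 1 = ((23−9)/6)² = 5.444
te_Task 2 = (1 + 4·5 + 9)/6 = 30/6 = 5; σ²_Task 2 = ((9−1)/6)² = 1.778
te_Task 3 = (2 + 4·6 + 22)/6 = 48/6 = 8; σ²_Task 3 = ((22−2)/6)² = 11.111
te_Task 4 = (6 + 4·10 + 14)/6 = 60/6 = 10; σ²_Task 4 = ((14−6)/6)² = 1.778
te_Task 5 = (2 + 4·3 + 16)/6 = 30/6 = 5; σ²_Task 5 = ((16−2)/6)² = 5.444
te_Task 6 = (6 + 4·10 + 20)/6 = 66/6 = 11; σ²_Task 6 = ((20−6)/6)² = 5.444

Forward pass:
ES_Task 1 = 0; EF_Task 1 = 14
ES_Task 2 = 0; EF_Task 2 = 5
ES_Task 3 = 0; EF_Task 3 = 8
ES_Task 4 = 0; EF_Task 4 = 10
ES_Task 5 = max(EF_Task 1=14, EF_Task 3=8) = 14; EF_Task 5 = 14+5 = 19
ES_Task 6 = max(EF_Task 2=5, EF_Task 3=8, EF_Task 4=10, EF_Task 5=19) = 19; EF_Task 6 = 19+11 = 30
Expected project duration μ = 30 days. Critical path: Task 1 → Task 5 → Task 6.

Variance along critical path = 5.444 + 5.444 + 5.444 = 16.333; σ = 4.041 days.
D = μ + z·σ = 30 + 0.842·4.041 = 33.4 days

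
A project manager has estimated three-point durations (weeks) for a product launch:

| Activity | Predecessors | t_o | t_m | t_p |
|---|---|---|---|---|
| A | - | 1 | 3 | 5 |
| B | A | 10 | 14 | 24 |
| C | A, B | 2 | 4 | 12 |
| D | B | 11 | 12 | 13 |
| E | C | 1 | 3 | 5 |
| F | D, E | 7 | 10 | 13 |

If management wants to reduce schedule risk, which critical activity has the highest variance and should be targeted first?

te_A = (1 + 4·3 + 5)/6 = 18/6 = 3; σ²_A = ((5−1)/6)² = 0.444
te_B = (10 + 4·14 + 24)/6 = 90/6 = 15; σ²_B = ((24−10)/6)² = 5.444
te_C = (2 + 4·4 + 12)/6 = 30/6 = 5; σ²_C = ((12−2)/6)² = 2.778
te_D = (11 + 4·12 + 13)/6 = 72/6 = 12; σ²_D = ((13−11)/6)² = 0.111
te_E = (1 + 4·3 + 5)/6 = 18/6 = 3; σ²_E = ((5−1)/6)² = 0.444
te_F = (7 + 4·10 + 13)/6 = 60/6 = 10; σ²_F = ((13−7)/6)² = 1.000

Forward pass:
ES_A = 0; EF_A = 3
ES_B = 3; EF_B = 3+15 = 18
ES_C = max(EF_A=3, EF_B=18) = 18; EF_C = 18+5 = 23
ES_D = 18; EF_D = 18+12 = 30
ES_E = 23; EF_E = 23+3 = 26
ES_F = max(EF_D=30, EF_E=26) = 30; EF_F = 30+10 = 40
Expected project duration μ = 40 weeks. Critical path: A → B → D → F.

Variances on critical path: σ²_A=0.444, σ²_B=5.444, σ²_D=0.111, σ²_F=1.000.
Largest is σ²_B = 5.444.

B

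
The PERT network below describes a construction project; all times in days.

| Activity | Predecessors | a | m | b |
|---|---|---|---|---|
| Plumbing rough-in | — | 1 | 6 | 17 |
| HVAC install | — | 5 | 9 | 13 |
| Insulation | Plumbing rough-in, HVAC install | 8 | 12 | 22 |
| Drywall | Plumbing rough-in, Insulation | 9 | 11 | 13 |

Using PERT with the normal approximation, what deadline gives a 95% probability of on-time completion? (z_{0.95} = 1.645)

te_Plumbing rough-in = (1 + 4·6 + 17)/6 = 42/6 = 7; σ²_Plumbing rough-in = ((17−1)/6)² = 7.111
te_HVAC install = (5 + 4·9 + 13)/6 = 54/6 = 9; σ²_HVAC install = ((13−5)/6)² = 1.778
te_Insulation = (8 + 4·12 + 22)/6 = 78/6 = 13; σ²_Insulation = ((22−8)/6)² = 5.444
te_Drywall = (9 + 4·11 + 13)/6 = 66/6 = 11; σ²_Drywall = ((13−9)/6)² = 0.444

Forward pass:
ES_Plumbing rough-in = 0; EF_Plumbing rough-in = 7
ES_HVAC install = 0; EF_HVAC install = 9
ES_Insulation = max(EF_Plumbing rough-in=7, EF_HVAC install=9) = 9; EF_Insulation = 9+13 = 22
ES_Drywall = max(EF_Plumbing rough-in=7, EF_Insulation=22) = 22; EF_Drywall = 22+11 = 33
Expected project duration μ = 33 days. Critical path: HVAC install → Insulation → Drywall.

Variance along critical path = 1.778 + 5.444 + 0.444 = 7.667; σ = 2.769 days.
D = μ + z·σ = 33 + 1.645·2.769 = 37.6 days

37.6 days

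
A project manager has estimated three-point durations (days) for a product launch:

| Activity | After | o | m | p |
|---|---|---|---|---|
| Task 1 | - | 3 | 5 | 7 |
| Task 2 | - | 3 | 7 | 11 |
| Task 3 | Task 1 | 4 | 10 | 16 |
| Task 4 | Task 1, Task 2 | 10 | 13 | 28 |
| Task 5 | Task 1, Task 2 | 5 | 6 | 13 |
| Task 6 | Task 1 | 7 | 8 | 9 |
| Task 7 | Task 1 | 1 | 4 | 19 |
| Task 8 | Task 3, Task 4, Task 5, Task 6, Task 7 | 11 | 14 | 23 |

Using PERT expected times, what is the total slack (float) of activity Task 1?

2 days

te_Task 1 = (3 + 4·5 + 7)/6 = 30/6 = 5
te_Task 2 = (3 + 4·7 + 11)/6 = 42/6 = 7
te_Task 3 = (4 + 4·10 + 16)/6 = 60/6 = 10
te_Task 4 = (10 + 4·13 + 28)/6 = 90/6 = 15
te_Task 5 = (5 + 4·6 + 13)/6 = 42/6 = 7
te_Task 6 = (7 + 4·8 + 9)/6 = 48/6 = 8
te_Task 7 = (1 + 4·4 + 19)/6 = 36/6 = 6
te_Task 8 = (11 + 4·14 + 23)/6 = 90/6 = 15

Forward pass:
ES_Task 1 = 0; EF_Task 1 = 5
ES_Task 2 = 0; EF_Task 2 = 7
ES_Task 3 = 5; EF_Task 3 = 5+10 = 15
ES_Task 4 = max(EF_Task 1=5, EF_Task 2=7) = 7; EF_Task 4 = 7+15 = 22
ES_Task 5 = max(EF_Task 1=5, EF_Task 2=7) = 7; EF_Task 5 = 7+7 = 14
ES_Task 6 = 5; EF_Task 6 = 5+8 = 13
ES_Task 7 = 5; EF_Task 7 = 5+6 = 11
ES_Task 8 = max(EF_Task 3=15, EF_Task 4=22, EF_Task 5=14, EF_Task 6=13, EF_Task 7=11) = 22; EF_Task 8 = 22+15 = 37
Expected project duration μ = 37 days. Critical path: Task 2 → Task 4 → Task 8.

Backward pass:
LF_Task 8 = 37; LS_Task 8 = 37−15 = 22
LF_Task 7 = LS_Task 8 = 22; LS_Task 7 = 22−6 = 16
LF_Task 6 = LS_Task 8 = 22; LS_Task 6 = 22−8 = 14
LF_Task 5 = LS_Task 8 = 22; LS_Task 5 = 22−7 = 15
LF_Task 4 = LS_Task 8 = 22; LS_Task 4 = 22−15 = 7
LF_Task 3 = LS_Task 8 = 22; LS_Task 3 = 22−10 = 12
LF_Task 2 = min(LS_Task 4=7, LS_Task 5=15) = 7; LS_Task 2 = 7−7 = 0
LF_Task 1 = min(LS_Task 3=12, LS_Task 4=7, LS_Task 5=15, LS_Task 6=14, LS_Task 7=16) = 7; LS_Task 1 = 7−5 = 2
Slack_Task 1 = LS_Task 1 − ES_Task 1 = 2 − 0 = 2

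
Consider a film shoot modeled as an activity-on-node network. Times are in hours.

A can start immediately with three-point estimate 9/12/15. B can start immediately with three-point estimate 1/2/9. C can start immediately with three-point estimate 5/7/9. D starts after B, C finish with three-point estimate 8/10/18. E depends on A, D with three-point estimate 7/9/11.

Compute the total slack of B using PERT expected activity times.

4 hours

te_A = (9 + 4·12 + 15)/6 = 72/6 = 12
te_B = (1 + 4·2 + 9)/6 = 18/6 = 3
te_C = (5 + 4·7 + 9)/6 = 42/6 = 7
te_D = (8 + 4·10 + 18)/6 = 66/6 = 11
te_E = (7 + 4·9 + 11)/6 = 54/6 = 9

Forward pass:
ES_A = 0; EF_A = 12
ES_B = 0; EF_B = 3
ES_C = 0; EF_C = 7
ES_D = max(EF_B=3, EF_C=7) = 7; EF_D = 7+11 = 18
ES_E = max(EF_A=12, EF_D=18) = 18; EF_E = 18+9 = 27
Expected project duration μ = 27 hours. Critical path: C → D → E.

Backward pass:
LF_E = 27; LS_E = 27−9 = 18
LF_D = LS_E = 18; LS_D = 18−11 = 7
LF_C = LS_D = 7; LS_C = 7−7 = 0
LF_B = LS_D = 7; LS_B = 7−3 = 4
LF_A = LS_E = 18; LS_A = 18−12 = 6
Slack_B = LS_B − ES_B = 4 − 0 = 4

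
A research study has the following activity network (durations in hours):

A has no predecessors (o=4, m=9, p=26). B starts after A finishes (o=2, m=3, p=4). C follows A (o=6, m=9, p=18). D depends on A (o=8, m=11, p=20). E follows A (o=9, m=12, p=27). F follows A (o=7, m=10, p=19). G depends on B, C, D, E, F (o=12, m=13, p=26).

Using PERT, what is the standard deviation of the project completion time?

te_A = (4 + 4·9 + 26)/6 = 66/6 = 11; σ²_A = ((26−4)/6)² = 13.444
te_B = (2 + 4·3 + 4)/6 = 18/6 = 3; σ²_B = ((4−2)/6)² = 0.111
te_C = (6 + 4·9 + 18)/6 = 60/6 = 10; σ²_C = ((18−6)/6)² = 4.000
te_D = (8 + 4·11 + 20)/6 = 72/6 = 12; σ²_D = ((20−8)/6)² = 4.000
te_E = (9 + 4·12 + 27)/6 = 84/6 = 14; σ²_E = ((27−9)/6)² = 9.000
te_F = (7 + 4·10 + 19)/6 = 66/6 = 11; σ²_F = ((19−7)/6)² = 4.000
te_G = (12 + 4·13 + 26)/6 = 90/6 = 15; σ²_G = ((26−12)/6)² = 5.444

Forward pass:
ES_A = 0; EF_A = 11
ES_B = 11; EF_B = 11+3 = 14
ES_C = 11; EF_C = 11+10 = 21
ES_D = 11; EF_D = 11+12 = 23
ES_E = 11; EF_E = 11+14 = 25
ES_F = 11; EF_F = 11+11 = 22
ES_G = max(EF_B=14, EF_C=21, EF_D=23, EF_E=25, EF_F=22) = 25; EF_G = 25+15 = 40
Expected project duration μ = 40 hours. Critical path: A → E → G.

Variance along critical path = 13.444 + 9.000 + 5.444 = 27.889
σ = √27.889 = 5.281 hours

5.28 hours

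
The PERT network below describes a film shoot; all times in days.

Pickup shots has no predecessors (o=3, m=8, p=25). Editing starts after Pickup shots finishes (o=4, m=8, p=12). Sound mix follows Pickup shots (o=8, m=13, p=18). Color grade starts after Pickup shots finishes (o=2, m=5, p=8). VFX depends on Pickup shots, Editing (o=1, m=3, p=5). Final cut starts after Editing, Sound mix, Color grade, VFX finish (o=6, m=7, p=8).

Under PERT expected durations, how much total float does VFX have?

te_Pickup shots = (3 + 4·8 + 25)/6 = 60/6 = 10
te_Editing = (4 + 4·8 + 12)/6 = 48/6 = 8
te_Sound mix = (8 + 4·13 + 18)/6 = 78/6 = 13
te_Color grade = (2 + 4·5 + 8)/6 = 30/6 = 5
te_VFX = (1 + 4·3 + 5)/6 = 18/6 = 3
te_Final cut = (6 + 4·7 + 8)/6 = 42/6 = 7

Forward pass:
ES_Pickup shots = 0; EF_Pickup shots = 10
ES_Editing = 10; EF_Editing = 10+8 = 18
ES_Sound mix = 10; EF_Sound mix = 10+13 = 23
ES_Color grade = 10; EF_Color grade = 10+5 = 15
ES_VFX = max(EF_Pickup shots=10, EF_Editing=18) = 18; EF_VFX = 18+3 = 21
ES_Final cut = max(EF_Editing=18, EF_Sound mix=23, EF_Color grade=15, EF_VFX=21) = 23; EF_Final cut = 23+7 = 30
Expected project duration μ = 30 days. Critical path: Pickup shots → Sound mix → Final cut.

Backward pass:
LF_Final cut = 30; LS_Final cut = 30−7 = 23
LF_VFX = LS_Final cut = 23; LS_VFX = 23−3 = 20
LF_Color grade = LS_Final cut = 23; LS_Color grade = 23−5 = 18
LF_Sound mix = LS_Final cut = 23; LS_Sound mix = 23−13 = 10
LF_Editing = min(LS_VFX=20, LS_Final cut=23) = 20; LS_Editing = 20−8 = 12
LF_Pickup shots = min(LS_Editing=12, LS_Sound mix=10, LS_Color grade=18, LS_VFX=20) = 10; LS_Pickup shots = 10−10 = 0
Slack_VFX = LS_VFX − ES_VFX = 20 − 18 = 2

2 days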